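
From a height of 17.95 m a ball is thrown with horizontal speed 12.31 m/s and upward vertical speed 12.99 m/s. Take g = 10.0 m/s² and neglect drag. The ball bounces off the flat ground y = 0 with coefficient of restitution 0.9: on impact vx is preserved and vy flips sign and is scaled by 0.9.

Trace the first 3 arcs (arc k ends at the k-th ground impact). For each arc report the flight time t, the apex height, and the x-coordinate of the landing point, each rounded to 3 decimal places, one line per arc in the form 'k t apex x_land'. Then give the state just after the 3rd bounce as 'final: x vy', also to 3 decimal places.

1 3.596 26.387 44.270
2 4.135 21.373 95.173
3 3.722 17.313 140.985
final: 140.985 16.747

Arc 1: start y=17.950, vy=12.990 → t=3.596, apex=26.387, x_land=44.270, impact vy=-22.973
  bounce: vy ← 0.9·22.973 = 20.675
Arc 2: start y=0.000, vy=20.675 → t=4.135, apex=21.373, x_land=95.173, impact vy=-20.675
  bounce: vy ← 0.9·20.675 = 18.608
Arc 3: start y=0.000, vy=18.608 → t=3.722, apex=17.313, x_land=140.985, impact vy=-18.608
  bounce: vy ← 0.9·18.608 = 16.747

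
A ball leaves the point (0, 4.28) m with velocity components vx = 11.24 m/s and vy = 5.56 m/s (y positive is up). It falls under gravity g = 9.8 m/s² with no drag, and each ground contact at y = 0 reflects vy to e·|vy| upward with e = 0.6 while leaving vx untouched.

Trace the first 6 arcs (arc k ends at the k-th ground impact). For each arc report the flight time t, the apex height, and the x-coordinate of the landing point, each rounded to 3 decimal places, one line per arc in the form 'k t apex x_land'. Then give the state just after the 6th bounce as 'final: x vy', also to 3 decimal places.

1 1.661 5.857 18.666
2 1.312 2.109 33.413
3 0.787 0.759 42.261
4 0.472 0.273 47.569
5 0.283 0.098 50.755
6 0.170 0.035 52.666
final: 52.666 0.500

Arc 1: start y=4.280, vy=5.560 → t=1.661, apex=5.857, x_land=18.666, impact vy=-10.715
  bounce: vy ← 0.6·10.715 = 6.429
Arc 2: start y=0.000, vy=6.429 → t=1.312, apex=2.109, x_land=33.413, impact vy=-6.429
  bounce: vy ← 0.6·6.429 = 3.857
Arc 3: start y=0.000, vy=3.857 → t=0.787, apex=0.759, x_land=42.261, impact vy=-3.857
  bounce: vy ← 0.6·3.857 = 2.314
Arc 4: start y=0.000, vy=2.314 → t=0.472, apex=0.273, x_land=47.569, impact vy=-2.314
  bounce: vy ← 0.6·2.314 = 1.389
Arc 5: start y=0.000, vy=1.389 → t=0.283, apex=0.098, x_land=50.755, impact vy=-1.389
  bounce: vy ← 0.6·1.389 = 0.833
Arc 6: start y=0.000, vy=0.833 → t=0.170, apex=0.035, x_land=52.666, impact vy=-0.833
  bounce: vy ← 0.6·0.833 = 0.500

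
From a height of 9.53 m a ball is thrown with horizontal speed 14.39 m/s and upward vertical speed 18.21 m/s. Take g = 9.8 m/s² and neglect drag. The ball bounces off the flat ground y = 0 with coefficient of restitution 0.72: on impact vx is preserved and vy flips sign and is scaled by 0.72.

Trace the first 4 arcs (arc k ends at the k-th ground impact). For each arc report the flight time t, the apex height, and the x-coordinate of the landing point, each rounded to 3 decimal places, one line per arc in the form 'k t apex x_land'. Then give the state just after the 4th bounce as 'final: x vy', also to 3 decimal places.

1 4.181 26.449 60.171
2 3.346 13.711 108.313
3 2.409 7.108 142.976
4 1.734 3.685 167.933
final: 167.933 6.119

Arc 1: start y=9.530, vy=18.210 → t=4.181, apex=26.449, x_land=60.171, impact vy=-22.768
  bounce: vy ← 0.72·22.768 = 16.393
Arc 2: start y=0.000, vy=16.393 → t=3.346, apex=13.711, x_land=108.313, impact vy=-16.393
  bounce: vy ← 0.72·16.393 = 11.803
Arc 3: start y=0.000, vy=11.803 → t=2.409, apex=7.108, x_land=142.976, impact vy=-11.803
  bounce: vy ← 0.72·11.803 = 8.498
Arc 4: start y=0.000, vy=8.498 → t=1.734, apex=3.685, x_land=167.933, impact vy=-8.498
  bounce: vy ← 0.72·8.498 = 6.119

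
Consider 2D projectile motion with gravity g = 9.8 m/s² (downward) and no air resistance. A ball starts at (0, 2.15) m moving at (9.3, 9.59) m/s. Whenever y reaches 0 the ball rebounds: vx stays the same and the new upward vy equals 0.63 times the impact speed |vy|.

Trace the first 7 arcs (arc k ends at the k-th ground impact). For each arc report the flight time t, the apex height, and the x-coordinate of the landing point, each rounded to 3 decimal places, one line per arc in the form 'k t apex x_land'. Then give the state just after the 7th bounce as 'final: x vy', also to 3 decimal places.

Arc 1: start y=2.150, vy=9.590 → t=2.160, apex=6.842, x_land=20.090, impact vy=-11.581
  bounce: vy ← 0.63·11.581 = 7.296
Arc 2: start y=0.000, vy=7.296 → t=1.489, apex=2.716, x_land=33.937, impact vy=-7.296
  bounce: vy ← 0.63·7.296 = 4.596
Arc 3: start y=0.000, vy=4.596 → t=0.938, apex=1.078, x_land=42.661, impact vy=-4.596
  bounce: vy ← 0.63·4.596 = 2.896
Arc 4: start y=0.000, vy=2.896 → t=0.591, apex=0.428, x_land=48.157, impact vy=-2.896
  bounce: vy ← 0.63·2.896 = 1.824
Arc 5: start y=0.000, vy=1.824 → t=0.372, apex=0.170, x_land=51.619, impact vy=-1.824
  bounce: vy ← 0.63·1.824 = 1.149
Arc 6: start y=0.000, vy=1.149 → t=0.235, apex=0.067, x_land=53.801, impact vy=-1.149
  bounce: vy ← 0.63·1.149 = 0.724
Arc 7: start y=0.000, vy=0.724 → t=0.148, apex=0.027, x_land=55.175, impact vy=-0.724
  bounce: vy ← 0.63·0.724 = 0.456

1 2.160 6.842 20.090
2 1.489 2.716 33.937
3 0.938 1.078 42.661
4 0.591 0.428 48.157
5 0.372 0.170 51.619
6 0.235 0.067 53.801
7 0.148 0.027 55.175
final: 55.175 0.456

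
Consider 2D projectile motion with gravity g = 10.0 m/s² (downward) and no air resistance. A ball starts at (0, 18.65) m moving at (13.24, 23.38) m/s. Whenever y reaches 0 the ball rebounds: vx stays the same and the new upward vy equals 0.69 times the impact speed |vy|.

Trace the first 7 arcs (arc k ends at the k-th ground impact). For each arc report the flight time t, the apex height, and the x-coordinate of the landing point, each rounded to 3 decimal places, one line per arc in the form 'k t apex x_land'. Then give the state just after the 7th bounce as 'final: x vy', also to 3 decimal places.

1 5.371 45.981 71.106
2 4.185 21.892 126.514
3 2.888 10.423 164.745
4 1.992 4.962 191.125
5 1.375 2.363 209.327
6 0.949 1.125 221.886
7 0.655 0.536 230.552
final: 230.552 2.258

Arc 1: start y=18.650, vy=23.380 → t=5.371, apex=45.981, x_land=71.106, impact vy=-30.325
  bounce: vy ← 0.69·30.325 = 20.924
Arc 2: start y=0.000, vy=20.924 → t=4.185, apex=21.892, x_land=126.514, impact vy=-20.924
  bounce: vy ← 0.69·20.924 = 14.438
Arc 3: start y=0.000, vy=14.438 → t=2.888, apex=10.423, x_land=164.745, impact vy=-14.438
  bounce: vy ← 0.69·14.438 = 9.962
Arc 4: start y=0.000, vy=9.962 → t=1.992, apex=4.962, x_land=191.125, impact vy=-9.962
  bounce: vy ← 0.69·9.962 = 6.874
Arc 5: start y=0.000, vy=6.874 → t=1.375, apex=2.363, x_land=209.327, impact vy=-6.874
  bounce: vy ← 0.69·6.874 = 4.743
Arc 6: start y=0.000, vy=4.743 → t=0.949, apex=1.125, x_land=221.886, impact vy=-4.743
  bounce: vy ← 0.69·4.743 = 3.273
Arc 7: start y=0.000, vy=3.273 → t=0.655, apex=0.536, x_land=230.552, impact vy=-3.273
  bounce: vy ← 0.69·3.273 = 2.258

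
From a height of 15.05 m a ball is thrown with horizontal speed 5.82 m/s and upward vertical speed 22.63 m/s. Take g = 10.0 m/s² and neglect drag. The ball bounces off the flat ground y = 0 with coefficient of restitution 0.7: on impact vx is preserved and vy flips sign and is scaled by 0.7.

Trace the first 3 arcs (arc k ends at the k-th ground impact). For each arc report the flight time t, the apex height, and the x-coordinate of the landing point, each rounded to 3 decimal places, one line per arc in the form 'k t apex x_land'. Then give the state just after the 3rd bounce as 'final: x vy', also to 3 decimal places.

1 5.115 40.656 29.767
2 3.992 19.921 53.001
3 2.794 9.761 69.265
final: 69.265 9.781

Arc 1: start y=15.050, vy=22.630 → t=5.115, apex=40.656, x_land=29.767, impact vy=-28.515
  bounce: vy ← 0.7·28.515 = 19.961
Arc 2: start y=0.000, vy=19.961 → t=3.992, apex=19.921, x_land=53.001, impact vy=-19.961
  bounce: vy ← 0.7·19.961 = 13.972
Arc 3: start y=0.000, vy=13.972 → t=2.794, apex=9.761, x_land=69.265, impact vy=-13.972
  bounce: vy ← 0.7·13.972 = 9.781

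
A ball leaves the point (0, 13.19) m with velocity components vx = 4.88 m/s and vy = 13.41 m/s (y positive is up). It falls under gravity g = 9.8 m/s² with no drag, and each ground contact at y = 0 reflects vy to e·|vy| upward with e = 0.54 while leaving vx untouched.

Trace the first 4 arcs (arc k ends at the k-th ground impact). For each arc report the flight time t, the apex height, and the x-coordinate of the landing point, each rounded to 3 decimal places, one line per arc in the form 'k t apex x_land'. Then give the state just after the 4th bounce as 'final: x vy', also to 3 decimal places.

Arc 1: start y=13.190, vy=13.410 → t=3.505, apex=22.365, x_land=17.103, impact vy=-20.937
  bounce: vy ← 0.54·20.937 = 11.306
Arc 2: start y=0.000, vy=11.306 → t=2.307, apex=6.522, x_land=28.363, impact vy=-11.306
  bounce: vy ← 0.54·11.306 = 6.105
Arc 3: start y=0.000, vy=6.105 → t=1.246, apex=1.902, x_land=34.443, impact vy=-6.105
  bounce: vy ← 0.54·6.105 = 3.297
Arc 4: start y=0.000, vy=3.297 → t=0.673, apex=0.555, x_land=37.727, impact vy=-3.297
  bounce: vy ← 0.54·3.297 = 1.780

1 3.505 22.365 17.103
2 2.307 6.522 28.363
3 1.246 1.902 34.443
4 0.673 0.555 37.727
final: 37.727 1.780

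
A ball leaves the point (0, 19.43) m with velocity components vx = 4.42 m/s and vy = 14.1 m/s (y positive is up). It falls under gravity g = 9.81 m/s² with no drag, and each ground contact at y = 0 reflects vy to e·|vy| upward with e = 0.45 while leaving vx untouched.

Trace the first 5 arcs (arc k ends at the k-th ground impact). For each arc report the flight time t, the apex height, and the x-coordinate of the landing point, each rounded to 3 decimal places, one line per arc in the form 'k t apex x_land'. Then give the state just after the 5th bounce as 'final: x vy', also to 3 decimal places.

Arc 1: start y=19.430, vy=14.100 → t=3.892, apex=29.563, x_land=17.204, impact vy=-24.084
  bounce: vy ← 0.45·24.084 = 10.838
Arc 2: start y=0.000, vy=10.838 → t=2.210, apex=5.987, x_land=26.970, impact vy=-10.838
  bounce: vy ← 0.45·10.838 = 4.877
Arc 3: start y=0.000, vy=4.877 → t=0.994, apex=1.212, x_land=31.365, impact vy=-4.877
  bounce: vy ← 0.45·4.877 = 2.195
Arc 4: start y=0.000, vy=2.195 → t=0.447, apex=0.245, x_land=33.343, impact vy=-2.195
  bounce: vy ← 0.45·2.195 = 0.988
Arc 5: start y=0.000, vy=0.988 → t=0.201, apex=0.050, x_land=34.232, impact vy=-0.988
  bounce: vy ← 0.45·0.988 = 0.444

1 3.892 29.563 17.204
2 2.210 5.987 26.970
3 0.994 1.212 31.365
4 0.447 0.245 33.343
5 0.201 0.050 34.232
final: 34.232 0.444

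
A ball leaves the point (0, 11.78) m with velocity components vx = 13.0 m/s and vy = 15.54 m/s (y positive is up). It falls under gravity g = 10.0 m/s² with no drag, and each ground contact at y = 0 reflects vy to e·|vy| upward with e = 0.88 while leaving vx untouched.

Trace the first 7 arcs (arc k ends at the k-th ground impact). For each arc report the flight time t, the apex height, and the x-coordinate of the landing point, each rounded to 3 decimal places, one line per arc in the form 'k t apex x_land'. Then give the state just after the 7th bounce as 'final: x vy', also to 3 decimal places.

1 3.738 23.855 48.597
2 3.844 18.473 98.573
3 3.383 14.305 142.551
4 2.977 11.078 181.252
5 2.620 8.579 215.309
6 2.305 6.644 245.279
7 2.029 5.145 271.653
final: 271.653 8.926

Arc 1: start y=11.780, vy=15.540 → t=3.738, apex=23.855, x_land=48.597, impact vy=-21.842
  bounce: vy ← 0.88·21.842 = 19.221
Arc 2: start y=0.000, vy=19.221 → t=3.844, apex=18.473, x_land=98.573, impact vy=-19.221
  bounce: vy ← 0.88·19.221 = 16.915
Arc 3: start y=0.000, vy=16.915 → t=3.383, apex=14.305, x_land=142.551, impact vy=-16.915
  bounce: vy ← 0.88·16.915 = 14.885
Arc 4: start y=0.000, vy=14.885 → t=2.977, apex=11.078, x_land=181.252, impact vy=-14.885
  bounce: vy ← 0.88·14.885 = 13.099
Arc 5: start y=0.000, vy=13.099 → t=2.620, apex=8.579, x_land=215.309, impact vy=-13.099
  bounce: vy ← 0.88·13.099 = 11.527
Arc 6: start y=0.000, vy=11.527 → t=2.305, apex=6.644, x_land=245.279, impact vy=-11.527
  bounce: vy ← 0.88·11.527 = 10.144
Arc 7: start y=0.000, vy=10.144 → t=2.029, apex=5.145, x_land=271.653, impact vy=-10.144
  bounce: vy ← 0.88·10.144 = 8.926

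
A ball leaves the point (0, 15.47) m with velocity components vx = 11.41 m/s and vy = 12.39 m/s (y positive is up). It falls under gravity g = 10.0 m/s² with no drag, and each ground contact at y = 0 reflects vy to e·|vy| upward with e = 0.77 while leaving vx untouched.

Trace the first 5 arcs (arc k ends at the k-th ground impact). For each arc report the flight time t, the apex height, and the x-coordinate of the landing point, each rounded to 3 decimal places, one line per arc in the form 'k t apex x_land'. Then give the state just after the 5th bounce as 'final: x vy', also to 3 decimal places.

Arc 1: start y=15.470, vy=12.390 → t=3.391, apex=23.146, x_land=38.686, impact vy=-21.515
  bounce: vy ← 0.77·21.515 = 16.567
Arc 2: start y=0.000, vy=16.567 → t=3.313, apex=13.723, x_land=76.492, impact vy=-16.567
  bounce: vy ← 0.77·16.567 = 12.756
Arc 3: start y=0.000, vy=12.756 → t=2.551, apex=8.136, x_land=105.602, impact vy=-12.756
  bounce: vy ← 0.77·12.756 = 9.822
Arc 4: start y=0.000, vy=9.822 → t=1.964, apex=4.824, x_land=128.017, impact vy=-9.822
  bounce: vy ← 0.77·9.822 = 7.563
Arc 5: start y=0.000, vy=7.563 → t=1.513, apex=2.860, x_land=145.276, impact vy=-7.563
  bounce: vy ← 0.77·7.563 = 5.824

1 3.391 23.146 38.686
2 3.313 13.723 76.492
3 2.551 8.136 105.602
4 1.964 4.824 128.017
5 1.513 2.860 145.276
final: 145.276 5.824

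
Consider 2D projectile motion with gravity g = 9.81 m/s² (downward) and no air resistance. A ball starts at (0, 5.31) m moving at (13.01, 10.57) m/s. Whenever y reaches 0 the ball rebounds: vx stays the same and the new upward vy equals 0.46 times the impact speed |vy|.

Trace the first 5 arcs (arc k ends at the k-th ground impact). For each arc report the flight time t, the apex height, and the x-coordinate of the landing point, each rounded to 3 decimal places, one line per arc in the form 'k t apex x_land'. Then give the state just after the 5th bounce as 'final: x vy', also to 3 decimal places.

1 2.575 11.004 33.505
2 1.378 2.329 51.433
3 0.634 0.493 59.680
4 0.292 0.104 63.473
5 0.134 0.022 65.218
final: 65.218 0.303

Arc 1: start y=5.310, vy=10.570 → t=2.575, apex=11.004, x_land=33.505, impact vy=-14.694
  bounce: vy ← 0.46·14.694 = 6.759
Arc 2: start y=0.000, vy=6.759 → t=1.378, apex=2.329, x_land=51.433, impact vy=-6.759
  bounce: vy ← 0.46·6.759 = 3.109
Arc 3: start y=0.000, vy=3.109 → t=0.634, apex=0.493, x_land=59.680, impact vy=-3.109
  bounce: vy ← 0.46·3.109 = 1.430
Arc 4: start y=0.000, vy=1.430 → t=0.292, apex=0.104, x_land=63.473, impact vy=-1.430
  bounce: vy ← 0.46·1.430 = 0.658
Arc 5: start y=0.000, vy=0.658 → t=0.134, apex=0.022, x_land=65.218, impact vy=-0.658
  bounce: vy ← 0.46·0.658 = 0.303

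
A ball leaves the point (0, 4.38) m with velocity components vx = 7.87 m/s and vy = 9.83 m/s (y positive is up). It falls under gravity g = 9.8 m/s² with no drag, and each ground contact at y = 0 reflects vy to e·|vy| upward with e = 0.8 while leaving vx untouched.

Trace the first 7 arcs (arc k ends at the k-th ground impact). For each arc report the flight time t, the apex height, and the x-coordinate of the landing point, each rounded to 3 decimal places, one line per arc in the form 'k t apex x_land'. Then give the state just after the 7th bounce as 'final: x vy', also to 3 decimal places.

Arc 1: start y=4.380, vy=9.830 → t=2.381, apex=9.310, x_land=18.742, impact vy=-13.508
  bounce: vy ← 0.8·13.508 = 10.807
Arc 2: start y=0.000, vy=10.807 → t=2.205, apex=5.958, x_land=36.099, impact vy=-10.807
  bounce: vy ← 0.8·10.807 = 8.645
Arc 3: start y=0.000, vy=8.645 → t=1.764, apex=3.813, x_land=49.985, impact vy=-8.645
  bounce: vy ← 0.8·8.645 = 6.916
Arc 4: start y=0.000, vy=6.916 → t=1.411, apex=2.441, x_land=61.093, impact vy=-6.916
  bounce: vy ← 0.8·6.916 = 5.533
Arc 5: start y=0.000, vy=5.533 → t=1.129, apex=1.562, x_land=69.980, impact vy=-5.533
  bounce: vy ← 0.8·5.533 = 4.426
Arc 6: start y=0.000, vy=4.426 → t=0.903, apex=1.000, x_land=77.089, impact vy=-4.426
  bounce: vy ← 0.8·4.426 = 3.541
Arc 7: start y=0.000, vy=3.541 → t=0.723, apex=0.640, x_land=82.777, impact vy=-3.541
  bounce: vy ← 0.8·3.541 = 2.833

1 2.381 9.310 18.742
2 2.205 5.958 36.099
3 1.764 3.813 49.985
4 1.411 2.441 61.093
5 1.129 1.562 69.980
6 0.903 1.000 77.089
7 0.723 0.640 82.777
final: 82.777 2.833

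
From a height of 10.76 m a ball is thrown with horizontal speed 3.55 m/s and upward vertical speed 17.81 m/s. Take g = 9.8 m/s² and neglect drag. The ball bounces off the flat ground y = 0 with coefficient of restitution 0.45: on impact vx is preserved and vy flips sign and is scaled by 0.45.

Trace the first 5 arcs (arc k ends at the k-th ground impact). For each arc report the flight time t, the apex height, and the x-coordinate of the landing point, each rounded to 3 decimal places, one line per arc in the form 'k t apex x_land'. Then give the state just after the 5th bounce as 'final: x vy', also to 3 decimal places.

Arc 1: start y=10.760, vy=17.810 → t=4.162, apex=26.943, x_land=14.776, impact vy=-22.980
  bounce: vy ← 0.45·22.980 = 10.341
Arc 2: start y=0.000, vy=10.341 → t=2.110, apex=5.456, x_land=22.268, impact vy=-10.341
  bounce: vy ← 0.45·10.341 = 4.654
Arc 3: start y=0.000, vy=4.654 → t=0.950, apex=1.105, x_land=25.640, impact vy=-4.654
  bounce: vy ← 0.45·4.654 = 2.094
Arc 4: start y=0.000, vy=2.094 → t=0.427, apex=0.224, x_land=27.157, impact vy=-2.094
  bounce: vy ← 0.45·2.094 = 0.942
Arc 5: start y=0.000, vy=0.942 → t=0.192, apex=0.045, x_land=27.839, impact vy=-0.942
  bounce: vy ← 0.45·0.942 = 0.424

1 4.162 26.943 14.776
2 2.110 5.456 22.268
3 0.950 1.105 25.640
4 0.427 0.224 27.157
5 0.192 0.045 27.839
final: 27.839 0.424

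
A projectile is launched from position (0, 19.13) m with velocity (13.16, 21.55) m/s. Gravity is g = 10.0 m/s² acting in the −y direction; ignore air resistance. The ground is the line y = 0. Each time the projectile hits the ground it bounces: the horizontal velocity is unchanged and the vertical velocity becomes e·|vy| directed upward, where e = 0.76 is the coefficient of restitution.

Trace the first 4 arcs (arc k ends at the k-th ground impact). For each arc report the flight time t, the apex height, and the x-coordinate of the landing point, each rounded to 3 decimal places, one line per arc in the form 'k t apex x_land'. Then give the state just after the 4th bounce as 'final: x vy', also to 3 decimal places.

1 5.065 42.350 66.660
2 4.424 24.461 124.876
3 3.362 14.129 169.120
4 2.555 8.161 202.745
final: 202.745 9.709

Arc 1: start y=19.130, vy=21.550 → t=5.065, apex=42.350, x_land=66.660, impact vy=-29.103
  bounce: vy ← 0.76·29.103 = 22.119
Arc 2: start y=0.000, vy=22.119 → t=4.424, apex=24.461, x_land=124.876, impact vy=-22.119
  bounce: vy ← 0.76·22.119 = 16.810
Arc 3: start y=0.000, vy=16.810 → t=3.362, apex=14.129, x_land=169.120, impact vy=-16.810
  bounce: vy ← 0.76·16.810 = 12.776
Arc 4: start y=0.000, vy=12.776 → t=2.555, apex=8.161, x_land=202.745, impact vy=-12.776
  bounce: vy ← 0.76·12.776 = 9.709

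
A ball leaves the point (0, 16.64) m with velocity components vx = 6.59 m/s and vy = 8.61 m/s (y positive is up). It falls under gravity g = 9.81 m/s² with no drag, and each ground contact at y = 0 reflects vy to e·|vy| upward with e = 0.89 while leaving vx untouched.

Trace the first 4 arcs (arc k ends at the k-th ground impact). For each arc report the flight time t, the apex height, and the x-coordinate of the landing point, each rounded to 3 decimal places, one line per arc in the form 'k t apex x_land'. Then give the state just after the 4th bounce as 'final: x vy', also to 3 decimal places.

Arc 1: start y=16.640, vy=8.610 → t=2.918, apex=20.418, x_land=19.229, impact vy=-20.015
  bounce: vy ← 0.89·20.015 = 17.814
Arc 2: start y=0.000, vy=17.814 → t=3.632, apex=16.173, x_land=43.162, impact vy=-17.814
  bounce: vy ← 0.89·17.814 = 15.854
Arc 3: start y=0.000, vy=15.854 → t=3.232, apex=12.811, x_land=64.463, impact vy=-15.854
  bounce: vy ← 0.89·15.854 = 14.110
Arc 4: start y=0.000, vy=14.110 → t=2.877, apex=10.148, x_land=83.420, impact vy=-14.110
  bounce: vy ← 0.89·14.110 = 12.558

1 2.918 20.418 19.229
2 3.632 16.173 43.162
3 3.232 12.811 64.463
4 2.877 10.148 83.420
final: 83.420 12.558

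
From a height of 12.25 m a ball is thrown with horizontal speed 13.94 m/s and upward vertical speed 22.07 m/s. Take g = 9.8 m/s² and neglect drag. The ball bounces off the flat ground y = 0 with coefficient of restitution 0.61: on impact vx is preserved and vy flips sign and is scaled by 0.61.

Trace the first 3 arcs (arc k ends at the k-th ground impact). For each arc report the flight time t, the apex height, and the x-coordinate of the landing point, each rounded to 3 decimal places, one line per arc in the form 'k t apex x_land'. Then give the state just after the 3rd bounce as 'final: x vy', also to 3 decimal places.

1 5.004 37.101 69.752
2 3.357 13.805 116.549
3 2.048 5.137 145.095
final: 145.095 6.121

Arc 1: start y=12.250, vy=22.070 → t=5.004, apex=37.101, x_land=69.752, impact vy=-26.966
  bounce: vy ← 0.61·26.966 = 16.449
Arc 2: start y=0.000, vy=16.449 → t=3.357, apex=13.805, x_land=116.549, impact vy=-16.449
  bounce: vy ← 0.61·16.449 = 10.034
Arc 3: start y=0.000, vy=10.034 → t=2.048, apex=5.137, x_land=145.095, impact vy=-10.034
  bounce: vy ← 0.61·10.034 = 6.121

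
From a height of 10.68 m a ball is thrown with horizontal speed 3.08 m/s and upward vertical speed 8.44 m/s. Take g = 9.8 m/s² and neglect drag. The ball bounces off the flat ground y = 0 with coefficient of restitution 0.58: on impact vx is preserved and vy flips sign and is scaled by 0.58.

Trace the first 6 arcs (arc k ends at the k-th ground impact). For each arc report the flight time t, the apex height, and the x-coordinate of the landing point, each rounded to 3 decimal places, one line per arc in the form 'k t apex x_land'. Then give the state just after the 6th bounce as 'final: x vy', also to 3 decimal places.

1 2.570 14.314 7.917
2 1.983 4.815 14.023
3 1.150 1.620 17.565
4 0.667 0.545 19.619
5 0.387 0.183 20.811
6 0.224 0.062 21.502
final: 21.502 0.638

Arc 1: start y=10.680, vy=8.440 → t=2.570, apex=14.314, x_land=7.917, impact vy=-16.750
  bounce: vy ← 0.58·16.750 = 9.715
Arc 2: start y=0.000, vy=9.715 → t=1.983, apex=4.815, x_land=14.023, impact vy=-9.715
  bounce: vy ← 0.58·9.715 = 5.635
Arc 3: start y=0.000, vy=5.635 → t=1.150, apex=1.620, x_land=17.565, impact vy=-5.635
  bounce: vy ← 0.58·5.635 = 3.268
Arc 4: start y=0.000, vy=3.268 → t=0.667, apex=0.545, x_land=19.619, impact vy=-3.268
  bounce: vy ← 0.58·3.268 = 1.896
Arc 5: start y=0.000, vy=1.896 → t=0.387, apex=0.183, x_land=20.811, impact vy=-1.896
  bounce: vy ← 0.58·1.896 = 1.099
Arc 6: start y=0.000, vy=1.099 → t=0.224, apex=0.062, x_land=21.502, impact vy=-1.099
  bounce: vy ← 0.58·1.099 = 0.638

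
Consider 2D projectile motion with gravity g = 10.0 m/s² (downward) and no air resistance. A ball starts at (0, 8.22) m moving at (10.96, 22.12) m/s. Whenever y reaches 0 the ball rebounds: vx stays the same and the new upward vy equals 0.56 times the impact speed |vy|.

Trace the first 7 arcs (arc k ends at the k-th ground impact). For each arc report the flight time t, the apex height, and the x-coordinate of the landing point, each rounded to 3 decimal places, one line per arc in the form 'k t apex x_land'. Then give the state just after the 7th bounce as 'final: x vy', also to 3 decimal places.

1 4.769 32.685 52.265
2 2.864 10.250 83.650
3 1.604 3.214 101.225
4 0.898 1.008 111.068
5 0.503 0.316 116.579
6 0.282 0.099 119.666
7 0.158 0.031 121.394
final: 121.394 0.442

Arc 1: start y=8.220, vy=22.120 → t=4.769, apex=32.685, x_land=52.265, impact vy=-25.567
  bounce: vy ← 0.56·25.567 = 14.318
Arc 2: start y=0.000, vy=14.318 → t=2.864, apex=10.250, x_land=83.650, impact vy=-14.318
  bounce: vy ← 0.56·14.318 = 8.018
Arc 3: start y=0.000, vy=8.018 → t=1.604, apex=3.214, x_land=101.225, impact vy=-8.018
  bounce: vy ← 0.56·8.018 = 4.490
Arc 4: start y=0.000, vy=4.490 → t=0.898, apex=1.008, x_land=111.068, impact vy=-4.490
  bounce: vy ← 0.56·4.490 = 2.514
Arc 5: start y=0.000, vy=2.514 → t=0.503, apex=0.316, x_land=116.579, impact vy=-2.514
  bounce: vy ← 0.56·2.514 = 1.408
Arc 6: start y=0.000, vy=1.408 → t=0.282, apex=0.099, x_land=119.666, impact vy=-1.408
  bounce: vy ← 0.56·1.408 = 0.789
Arc 7: start y=0.000, vy=0.789 → t=0.158, apex=0.031, x_land=121.394, impact vy=-0.789
  bounce: vy ← 0.56·0.789 = 0.442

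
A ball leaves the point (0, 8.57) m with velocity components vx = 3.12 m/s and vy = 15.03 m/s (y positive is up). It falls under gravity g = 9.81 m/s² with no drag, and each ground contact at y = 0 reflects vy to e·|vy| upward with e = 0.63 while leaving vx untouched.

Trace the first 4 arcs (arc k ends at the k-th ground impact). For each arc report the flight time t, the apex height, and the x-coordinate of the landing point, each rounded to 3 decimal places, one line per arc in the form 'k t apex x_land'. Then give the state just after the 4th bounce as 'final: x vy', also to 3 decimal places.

Arc 1: start y=8.570, vy=15.030 → t=3.556, apex=20.084, x_land=11.094, impact vy=-19.851
  bounce: vy ← 0.63·19.851 = 12.506
Arc 2: start y=0.000, vy=12.506 → t=2.550, apex=7.971, x_land=19.048, impact vy=-12.506
  bounce: vy ← 0.63·12.506 = 7.879
Arc 3: start y=0.000, vy=7.879 → t=1.606, apex=3.164, x_land=24.060, impact vy=-7.879
  bounce: vy ← 0.63·7.879 = 4.964
Arc 4: start y=0.000, vy=4.964 → t=1.012, apex=1.256, x_land=27.217, impact vy=-4.964
  bounce: vy ← 0.63·4.964 = 3.127

1 3.556 20.084 11.094
2 2.550 7.971 19.048
3 1.606 3.164 24.060
4 1.012 1.256 27.217
final: 27.217 3.127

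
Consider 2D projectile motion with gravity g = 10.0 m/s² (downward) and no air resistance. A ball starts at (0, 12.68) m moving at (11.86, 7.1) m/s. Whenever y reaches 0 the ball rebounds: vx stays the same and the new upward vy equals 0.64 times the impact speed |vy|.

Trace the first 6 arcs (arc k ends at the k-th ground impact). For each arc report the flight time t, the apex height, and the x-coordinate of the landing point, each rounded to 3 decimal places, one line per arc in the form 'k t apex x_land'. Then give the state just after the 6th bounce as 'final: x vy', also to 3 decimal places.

1 2.454 15.200 29.100
2 2.232 6.226 55.569
3 1.428 2.550 72.509
4 0.914 1.045 83.351
5 0.585 0.428 90.289
6 0.374 0.175 94.730
final: 94.730 1.198

Arc 1: start y=12.680, vy=7.100 → t=2.454, apex=15.200, x_land=29.100, impact vy=-17.436
  bounce: vy ← 0.64·17.436 = 11.159
Arc 2: start y=0.000, vy=11.159 → t=2.232, apex=6.226, x_land=55.569, impact vy=-11.159
  bounce: vy ← 0.64·11.159 = 7.142
Arc 3: start y=0.000, vy=7.142 → t=1.428, apex=2.550, x_land=72.509, impact vy=-7.142
  bounce: vy ← 0.64·7.142 = 4.571
Arc 4: start y=0.000, vy=4.571 → t=0.914, apex=1.045, x_land=83.351, impact vy=-4.571
  bounce: vy ← 0.64·4.571 = 2.925
Arc 5: start y=0.000, vy=2.925 → t=0.585, apex=0.428, x_land=90.289, impact vy=-2.925
  bounce: vy ← 0.64·2.925 = 1.872
Arc 6: start y=0.000, vy=1.872 → t=0.374, apex=0.175, x_land=94.730, impact vy=-1.872
  bounce: vy ← 0.64·1.872 = 1.198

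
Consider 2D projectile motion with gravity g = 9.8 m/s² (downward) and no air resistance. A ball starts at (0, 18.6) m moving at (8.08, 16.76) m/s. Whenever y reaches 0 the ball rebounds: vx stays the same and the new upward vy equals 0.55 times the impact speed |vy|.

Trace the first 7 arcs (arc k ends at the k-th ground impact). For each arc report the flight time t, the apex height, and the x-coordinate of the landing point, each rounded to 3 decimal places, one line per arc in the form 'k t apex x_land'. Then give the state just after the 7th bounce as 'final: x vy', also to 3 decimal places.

Arc 1: start y=18.600, vy=16.760 → t=4.303, apex=32.932, x_land=34.765, impact vy=-25.406
  bounce: vy ← 0.55·25.406 = 13.973
Arc 2: start y=0.000, vy=13.973 → t=2.852, apex=9.962, x_land=57.807, impact vy=-13.973
  bounce: vy ← 0.55·13.973 = 7.685
Arc 3: start y=0.000, vy=7.685 → t=1.568, apex=3.013, x_land=70.480, impact vy=-7.685
  bounce: vy ← 0.55·7.685 = 4.227
Arc 4: start y=0.000, vy=4.227 → t=0.863, apex=0.912, x_land=77.450, impact vy=-4.227
  bounce: vy ← 0.55·4.227 = 2.325
Arc 5: start y=0.000, vy=2.325 → t=0.474, apex=0.276, x_land=81.283, impact vy=-2.325
  bounce: vy ← 0.55·2.325 = 1.279
Arc 6: start y=0.000, vy=1.279 → t=0.261, apex=0.083, x_land=83.392, impact vy=-1.279
  bounce: vy ← 0.55·1.279 = 0.703
Arc 7: start y=0.000, vy=0.703 → t=0.144, apex=0.025, x_land=84.551, impact vy=-0.703
  bounce: vy ← 0.55·0.703 = 0.387

1 4.303 32.932 34.765
2 2.852 9.962 57.807
3 1.568 3.013 70.480
4 0.863 0.912 77.450
5 0.474 0.276 81.283
6 0.261 0.083 83.392
7 0.144 0.025 84.551
final: 84.551 0.387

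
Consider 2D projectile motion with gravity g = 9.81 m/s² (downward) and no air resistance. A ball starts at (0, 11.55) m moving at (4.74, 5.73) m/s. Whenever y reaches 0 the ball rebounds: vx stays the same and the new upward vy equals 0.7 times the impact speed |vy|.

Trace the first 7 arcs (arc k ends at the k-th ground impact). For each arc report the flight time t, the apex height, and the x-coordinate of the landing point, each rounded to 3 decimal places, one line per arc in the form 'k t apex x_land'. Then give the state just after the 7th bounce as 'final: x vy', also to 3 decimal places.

1 2.226 13.223 10.551
2 2.299 6.479 21.447
3 1.609 3.175 29.074
4 1.126 1.556 34.413
5 0.788 0.762 38.150
6 0.552 0.374 40.766
7 0.386 0.183 42.598
final: 42.598 1.327

Arc 1: start y=11.550, vy=5.730 → t=2.226, apex=13.223, x_land=10.551, impact vy=-16.107
  bounce: vy ← 0.7·16.107 = 11.275
Arc 2: start y=0.000, vy=11.275 → t=2.299, apex=6.479, x_land=21.447, impact vy=-11.275
  bounce: vy ← 0.7·11.275 = 7.893
Arc 3: start y=0.000, vy=7.893 → t=1.609, apex=3.175, x_land=29.074, impact vy=-7.893
  bounce: vy ← 0.7·7.893 = 5.525
Arc 4: start y=0.000, vy=5.525 → t=1.126, apex=1.556, x_land=34.413, impact vy=-5.525
  bounce: vy ← 0.7·5.525 = 3.867
Arc 5: start y=0.000, vy=3.867 → t=0.788, apex=0.762, x_land=38.150, impact vy=-3.867
  bounce: vy ← 0.7·3.867 = 2.707
Arc 6: start y=0.000, vy=2.707 → t=0.552, apex=0.374, x_land=40.766, impact vy=-2.707
  bounce: vy ← 0.7·2.707 = 1.895
Arc 7: start y=0.000, vy=1.895 → t=0.386, apex=0.183, x_land=42.598, impact vy=-1.895
  bounce: vy ← 0.7·1.895 = 1.327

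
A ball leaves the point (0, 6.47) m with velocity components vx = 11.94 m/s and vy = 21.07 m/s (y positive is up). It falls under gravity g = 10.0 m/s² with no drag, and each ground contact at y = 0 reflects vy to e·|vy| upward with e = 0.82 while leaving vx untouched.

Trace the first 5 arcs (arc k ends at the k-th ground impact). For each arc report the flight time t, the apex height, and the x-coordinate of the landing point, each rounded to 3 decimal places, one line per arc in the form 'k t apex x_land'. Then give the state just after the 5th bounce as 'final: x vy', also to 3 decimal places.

Arc 1: start y=6.470, vy=21.070 → t=4.501, apex=28.667, x_land=53.747, impact vy=-23.945
  bounce: vy ← 0.82·23.945 = 19.635
Arc 2: start y=0.000, vy=19.635 → t=3.927, apex=19.276, x_land=100.635, impact vy=-19.635
  bounce: vy ← 0.82·19.635 = 16.100
Arc 3: start y=0.000, vy=16.100 → t=3.220, apex=12.961, x_land=139.083, impact vy=-16.100
  bounce: vy ← 0.82·16.100 = 13.202
Arc 4: start y=0.000, vy=13.202 → t=2.640, apex=8.715, x_land=170.610, impact vy=-13.202
  bounce: vy ← 0.82·13.202 = 10.826
Arc 5: start y=0.000, vy=10.826 → t=2.165, apex=5.860, x_land=196.462, impact vy=-10.826
  bounce: vy ← 0.82·10.826 = 8.877

1 4.501 28.667 53.747
2 3.927 19.276 100.635
3 3.220 12.961 139.083
4 2.640 8.715 170.610
5 2.165 5.860 196.462
final: 196.462 8.877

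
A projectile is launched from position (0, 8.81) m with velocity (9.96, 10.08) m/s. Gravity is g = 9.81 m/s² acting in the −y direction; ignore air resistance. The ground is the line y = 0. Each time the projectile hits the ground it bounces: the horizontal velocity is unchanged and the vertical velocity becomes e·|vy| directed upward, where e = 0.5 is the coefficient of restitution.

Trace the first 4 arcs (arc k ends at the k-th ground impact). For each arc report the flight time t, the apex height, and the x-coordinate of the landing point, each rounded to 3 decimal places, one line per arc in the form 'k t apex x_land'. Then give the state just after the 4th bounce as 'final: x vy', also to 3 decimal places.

1 2.716 13.989 27.054
2 1.689 3.497 43.874
3 0.844 0.874 52.284
4 0.422 0.219 56.489
final: 56.489 1.035

Arc 1: start y=8.810, vy=10.080 → t=2.716, apex=13.989, x_land=27.054, impact vy=-16.567
  bounce: vy ← 0.5·16.567 = 8.283
Arc 2: start y=0.000, vy=8.283 → t=1.689, apex=3.497, x_land=43.874, impact vy=-8.283
  bounce: vy ← 0.5·8.283 = 4.142
Arc 3: start y=0.000, vy=4.142 → t=0.844, apex=0.874, x_land=52.284, impact vy=-4.142
  bounce: vy ← 0.5·4.142 = 2.071
Arc 4: start y=0.000, vy=2.071 → t=0.422, apex=0.219, x_land=56.489, impact vy=-2.071
  bounce: vy ← 0.5·2.071 = 1.035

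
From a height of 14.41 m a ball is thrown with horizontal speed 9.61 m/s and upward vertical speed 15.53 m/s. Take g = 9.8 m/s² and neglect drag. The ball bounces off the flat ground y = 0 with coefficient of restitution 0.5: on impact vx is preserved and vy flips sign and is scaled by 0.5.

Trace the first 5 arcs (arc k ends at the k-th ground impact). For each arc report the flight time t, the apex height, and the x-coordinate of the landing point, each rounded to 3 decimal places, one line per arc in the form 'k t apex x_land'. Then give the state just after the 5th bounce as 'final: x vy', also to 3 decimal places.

1 3.920 26.715 37.668
2 2.335 6.679 60.107
3 1.167 1.670 71.326
4 0.584 0.417 76.936
5 0.292 0.104 79.741
final: 79.741 0.715

Arc 1: start y=14.410, vy=15.530 → t=3.920, apex=26.715, x_land=37.668, impact vy=-22.883
  bounce: vy ← 0.5·22.883 = 11.441
Arc 2: start y=0.000, vy=11.441 → t=2.335, apex=6.679, x_land=60.107, impact vy=-11.441
  bounce: vy ← 0.5·11.441 = 5.721
Arc 3: start y=0.000, vy=5.721 → t=1.167, apex=1.670, x_land=71.326, impact vy=-5.721
  bounce: vy ← 0.5·5.721 = 2.860
Arc 4: start y=0.000, vy=2.860 → t=0.584, apex=0.417, x_land=76.936, impact vy=-2.860
  bounce: vy ← 0.5·2.860 = 1.430
Arc 5: start y=0.000, vy=1.430 → t=0.292, apex=0.104, x_land=79.741, impact vy=-1.430
  bounce: vy ← 0.5·1.430 = 0.715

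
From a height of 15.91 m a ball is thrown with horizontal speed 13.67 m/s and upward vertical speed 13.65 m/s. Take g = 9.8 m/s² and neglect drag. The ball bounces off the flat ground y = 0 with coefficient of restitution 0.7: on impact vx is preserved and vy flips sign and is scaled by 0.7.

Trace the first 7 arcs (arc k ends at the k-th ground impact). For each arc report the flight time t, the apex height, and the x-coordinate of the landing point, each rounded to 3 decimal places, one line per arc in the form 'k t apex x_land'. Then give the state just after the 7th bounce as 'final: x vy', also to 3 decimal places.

Arc 1: start y=15.910, vy=13.650 → t=3.670, apex=25.416, x_land=50.174, impact vy=-22.319
  bounce: vy ← 0.7·22.319 = 15.624
Arc 2: start y=0.000, vy=15.624 → t=3.188, apex=12.454, x_land=93.760, impact vy=-15.624
  bounce: vy ← 0.7·15.624 = 10.937
Arc 3: start y=0.000, vy=10.937 → t=2.232, apex=6.102, x_land=124.271, impact vy=-10.937
  bounce: vy ← 0.7·10.937 = 7.656
Arc 4: start y=0.000, vy=7.656 → t=1.562, apex=2.990, x_land=145.629, impact vy=-7.656
  bounce: vy ← 0.7·7.656 = 5.359
Arc 5: start y=0.000, vy=5.359 → t=1.094, apex=1.465, x_land=160.579, impact vy=-5.359
  bounce: vy ← 0.7·5.359 = 3.751
Arc 6: start y=0.000, vy=3.751 → t=0.766, apex=0.718, x_land=171.044, impact vy=-3.751
  bounce: vy ← 0.7·3.751 = 2.626
Arc 7: start y=0.000, vy=2.626 → t=0.536, apex=0.352, x_land=178.370, impact vy=-2.626
  bounce: vy ← 0.7·2.626 = 1.838

1 3.670 25.416 50.174
2 3.188 12.454 93.760
3 2.232 6.102 124.271
4 1.562 2.990 145.629
5 1.094 1.465 160.579
6 0.766 0.718 171.044
7 0.536 0.352 178.370
final: 178.370 1.838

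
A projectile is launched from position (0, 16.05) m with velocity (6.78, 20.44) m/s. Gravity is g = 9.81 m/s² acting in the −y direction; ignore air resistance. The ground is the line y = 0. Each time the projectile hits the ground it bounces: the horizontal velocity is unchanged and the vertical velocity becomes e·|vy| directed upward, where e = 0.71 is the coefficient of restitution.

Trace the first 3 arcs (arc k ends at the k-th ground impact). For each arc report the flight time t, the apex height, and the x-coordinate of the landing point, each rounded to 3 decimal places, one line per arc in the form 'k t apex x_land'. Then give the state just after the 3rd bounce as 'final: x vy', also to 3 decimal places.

1 4.843 37.344 32.835
2 3.918 18.825 59.400
3 2.782 9.490 78.261
final: 78.261 9.688

Arc 1: start y=16.050, vy=20.440 → t=4.843, apex=37.344, x_land=32.835, impact vy=-27.068
  bounce: vy ← 0.71·27.068 = 19.219
Arc 2: start y=0.000, vy=19.219 → t=3.918, apex=18.825, x_land=59.400, impact vy=-19.219
  bounce: vy ← 0.71·19.219 = 13.645
Arc 3: start y=0.000, vy=13.645 → t=2.782, apex=9.490, x_land=78.261, impact vy=-13.645
  bounce: vy ← 0.71·13.645 = 9.688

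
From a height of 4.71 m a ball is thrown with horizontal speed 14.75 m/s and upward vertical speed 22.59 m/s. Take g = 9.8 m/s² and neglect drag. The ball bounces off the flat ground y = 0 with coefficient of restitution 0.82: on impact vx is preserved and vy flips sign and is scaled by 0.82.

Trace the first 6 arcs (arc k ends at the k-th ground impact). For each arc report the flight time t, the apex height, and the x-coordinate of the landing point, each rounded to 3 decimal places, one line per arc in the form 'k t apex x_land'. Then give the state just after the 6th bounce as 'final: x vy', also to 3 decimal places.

1 4.810 30.746 70.948
2 4.108 20.674 131.543
3 3.369 13.901 181.230
4 2.762 9.347 221.974
5 2.265 6.285 255.384
6 1.857 4.226 282.780
final: 282.780 7.463

Arc 1: start y=4.710, vy=22.590 → t=4.810, apex=30.746, x_land=70.948, impact vy=-24.548
  bounce: vy ← 0.82·24.548 = 20.130
Arc 2: start y=0.000, vy=20.130 → t=4.108, apex=20.674, x_land=131.543, impact vy=-20.130
  bounce: vy ← 0.82·20.130 = 16.506
Arc 3: start y=0.000, vy=16.506 → t=3.369, apex=13.901, x_land=181.230, impact vy=-16.506
  bounce: vy ← 0.82·16.506 = 13.535
Arc 4: start y=0.000, vy=13.535 → t=2.762, apex=9.347, x_land=221.974, impact vy=-13.535
  bounce: vy ← 0.82·13.535 = 11.099
Arc 5: start y=0.000, vy=11.099 → t=2.265, apex=6.285, x_land=255.384, impact vy=-11.099
  bounce: vy ← 0.82·11.099 = 9.101
Arc 6: start y=0.000, vy=9.101 → t=1.857, apex=4.226, x_land=282.780, impact vy=-9.101
  bounce: vy ← 0.82·9.101 = 7.463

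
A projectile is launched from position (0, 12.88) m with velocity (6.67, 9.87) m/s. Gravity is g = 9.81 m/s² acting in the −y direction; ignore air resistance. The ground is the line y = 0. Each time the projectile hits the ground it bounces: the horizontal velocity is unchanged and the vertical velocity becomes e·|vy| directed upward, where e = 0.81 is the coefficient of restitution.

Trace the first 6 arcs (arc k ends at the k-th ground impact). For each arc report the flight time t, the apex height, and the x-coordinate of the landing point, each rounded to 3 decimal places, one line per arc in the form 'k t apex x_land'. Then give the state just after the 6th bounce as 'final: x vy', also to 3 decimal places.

1 2.914 17.845 19.433
2 3.090 11.708 40.043
3 2.503 7.682 56.738
4 2.027 5.040 70.260
5 1.642 3.307 81.213
6 1.330 2.170 90.085
final: 90.085 5.285

Arc 1: start y=12.880, vy=9.870 → t=2.914, apex=17.845, x_land=19.433, impact vy=-18.712
  bounce: vy ← 0.81·18.712 = 15.156
Arc 2: start y=0.000, vy=15.156 → t=3.090, apex=11.708, x_land=40.043, impact vy=-15.156
  bounce: vy ← 0.81·15.156 = 12.277
Arc 3: start y=0.000, vy=12.277 → t=2.503, apex=7.682, x_land=56.738, impact vy=-12.277
  bounce: vy ← 0.81·12.277 = 9.944
Arc 4: start y=0.000, vy=9.944 → t=2.027, apex=5.040, x_land=70.260, impact vy=-9.944
  bounce: vy ← 0.81·9.944 = 8.055
Arc 5: start y=0.000, vy=8.055 → t=1.642, apex=3.307, x_land=81.213, impact vy=-8.055
  bounce: vy ← 0.81·8.055 = 6.524
Arc 6: start y=0.000, vy=6.524 → t=1.330, apex=2.170, x_land=90.085, impact vy=-6.524
  bounce: vy ← 0.81·6.524 = 5.285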